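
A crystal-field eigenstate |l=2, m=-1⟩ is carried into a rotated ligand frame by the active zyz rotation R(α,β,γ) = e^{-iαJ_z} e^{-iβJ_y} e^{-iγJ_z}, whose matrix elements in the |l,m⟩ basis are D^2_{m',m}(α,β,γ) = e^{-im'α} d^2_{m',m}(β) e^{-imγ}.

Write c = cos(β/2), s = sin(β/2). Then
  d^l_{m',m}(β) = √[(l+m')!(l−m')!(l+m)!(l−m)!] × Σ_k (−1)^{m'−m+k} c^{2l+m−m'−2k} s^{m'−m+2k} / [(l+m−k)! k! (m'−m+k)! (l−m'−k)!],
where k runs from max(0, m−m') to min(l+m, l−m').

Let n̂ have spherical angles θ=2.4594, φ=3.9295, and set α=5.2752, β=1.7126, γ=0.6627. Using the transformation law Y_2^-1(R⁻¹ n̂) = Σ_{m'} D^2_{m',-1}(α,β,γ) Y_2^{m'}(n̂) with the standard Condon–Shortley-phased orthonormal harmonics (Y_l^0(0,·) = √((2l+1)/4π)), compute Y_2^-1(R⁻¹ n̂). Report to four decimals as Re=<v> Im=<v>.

Re=0.0408 Im=0.1818

Need the full column D^2_{m',-1} for m'=−2..2 at α=5.2752, β=1.7126, γ=0.6627.
cos(β/2)=0.655237, sin(β/2)=0.755423
d^2_{-2,-1}: single k=1 term ⇒ +0.425026;  D = +0.091727-0.415010i
d^2_{-1,-1}: k∈[0..1] ⇒ +0.184329 -0.735020 = -0.550691;  D = -0.518188+0.186390i
d^2_{0,-1}: k∈[0..1] ⇒ -0.520549 +0.691903 = +0.171354;  D = +0.135085+0.105425i
d^2_{1,-1}: k∈[0..1] ⇒ +0.735020 -0.325658 = +0.409362;  D = -0.040823+0.407321i
d^2_{2,-1}: single k=0 term ⇒ -0.564937;  D = +0.505478-0.252281i
Y_2^{m'}(θ=2.4594,φ=3.9295) and Σ D·Y over m':
  (+0.0917-0.4150i)·(-0.0008-0.1536i)  (-0.5182+0.1864i)·(+0.2667-0.2680i)  (+0.1351+0.1054i)·(+0.2547+0.0000i)  (-0.0408+0.4073i)·(-0.2667-0.2680i)  (+0.5055-0.2523i)·(-0.0008+0.1536i)
Y_2^-1(R⁻¹ n̂) = +0.040774+0.181798i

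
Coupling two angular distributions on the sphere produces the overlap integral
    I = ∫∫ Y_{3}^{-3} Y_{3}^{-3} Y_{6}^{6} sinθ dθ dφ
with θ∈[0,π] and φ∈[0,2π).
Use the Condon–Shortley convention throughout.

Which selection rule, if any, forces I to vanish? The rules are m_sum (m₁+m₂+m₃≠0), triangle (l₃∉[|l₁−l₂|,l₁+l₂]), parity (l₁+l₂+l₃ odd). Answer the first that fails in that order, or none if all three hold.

m₁+m₂+m₃ = -3 − 3 + 6 = 0  ✓
triangle: |3−3|=0 ≤ l₃=6 ≤ 3+3=6  ✓
parity: l₁+l₂+l₃ = 12 is even  ✓

none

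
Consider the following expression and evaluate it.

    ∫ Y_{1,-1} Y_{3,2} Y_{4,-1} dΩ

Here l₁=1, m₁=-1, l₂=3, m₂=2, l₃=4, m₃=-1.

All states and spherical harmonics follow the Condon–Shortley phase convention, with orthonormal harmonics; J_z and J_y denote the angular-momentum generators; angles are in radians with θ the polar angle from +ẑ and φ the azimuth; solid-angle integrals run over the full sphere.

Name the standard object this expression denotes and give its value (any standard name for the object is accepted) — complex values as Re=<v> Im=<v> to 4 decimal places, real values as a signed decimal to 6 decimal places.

Gaunt coefficient, -0.106622

This is a Gaunt coefficient — the integral of a triple product of spherical harmonics over the sphere.
Checks pass: Σm=0; 8 even; l₃=4∈[2,4].
(2·1+1)(2·3+1)(2·4+1) = 189
Δ: 0! 2! 6! / 9! → 1/252
sum: t=0:+1/36 = 1/36
3j²(1 3 4; 0 0 0) = Δ·Π!·Σ² = 4/63  (sign +1)
sum: t=0:+1/240 = 1/240
3j²(1 3 4; -1 2 -1) = Δ·Π!·Σ² = 1/84  (sign -1)
combine: 4πI² = 189·4/63·1/84 = 1/7
take √, sign -1: I = -0.10662181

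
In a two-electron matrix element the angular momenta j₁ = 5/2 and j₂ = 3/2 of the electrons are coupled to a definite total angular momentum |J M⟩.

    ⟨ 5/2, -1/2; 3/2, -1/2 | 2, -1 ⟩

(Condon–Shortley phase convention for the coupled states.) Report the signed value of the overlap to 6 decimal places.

triangle: 2!*3!*1!/7! = 12/5040
(j±m)!: 2!*3!*1!*2!*1!*3! = 144
prefactor² = (2J+1)*Δ*N² = 12/7
  k=0: +1/(0!*2!*3!*1!*0!*0!) = 1/12
  k=1: −1/(1!*1!*2!*0!*1!*1!) = -1/2
Σ = -5/12  ⇒  CG² = 12/7*(-5/12)² = 25/84
CG = −√(25/84) = -0.545545

−√(25/84) = -0.545545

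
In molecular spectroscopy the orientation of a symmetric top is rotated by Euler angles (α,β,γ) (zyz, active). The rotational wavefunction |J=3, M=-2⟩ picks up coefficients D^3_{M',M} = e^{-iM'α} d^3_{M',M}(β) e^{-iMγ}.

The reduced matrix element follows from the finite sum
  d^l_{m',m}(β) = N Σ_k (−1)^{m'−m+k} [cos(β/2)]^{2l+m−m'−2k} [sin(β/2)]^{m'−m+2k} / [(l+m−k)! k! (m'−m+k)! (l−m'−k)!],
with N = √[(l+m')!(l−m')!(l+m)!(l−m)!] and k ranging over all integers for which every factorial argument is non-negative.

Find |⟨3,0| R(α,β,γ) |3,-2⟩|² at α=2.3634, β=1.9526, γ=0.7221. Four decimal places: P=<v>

First d^3_{0,-2}(β=1.9526), then the phase factors e^{-i(0)α} and e^{-i(-2)γ}:
With c≡cos(β/2)=0.560092 and s≡sin(β/2)=0.828431, N=[6·6·1·120]^{1/2}=65.726707
k∈{0,1} keeps every argument non-negative
  k=0: (−1)^2·65.7267/(12)·0.5601^4·0.8284^2 = +0.369921
  k=1: (−1)^3·65.7267/(12)·0.5601^2·0.8284^4 = -0.809289
d^3_{0,-2}(1.9526) = +0.369921 -0.809289 = -0.439368
|D^3_{0,-2}|² = |d^3_{0,-2}(β)|² = (-0.439368)² = 0.193044 (the z-rotation phases have unit modulus)

P=0.1930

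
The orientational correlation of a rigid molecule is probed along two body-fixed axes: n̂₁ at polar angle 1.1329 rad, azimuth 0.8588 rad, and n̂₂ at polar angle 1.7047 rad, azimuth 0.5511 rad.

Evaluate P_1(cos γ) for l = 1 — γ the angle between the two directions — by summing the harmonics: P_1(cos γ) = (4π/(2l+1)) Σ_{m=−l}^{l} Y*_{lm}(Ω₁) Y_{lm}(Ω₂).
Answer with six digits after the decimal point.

Summing Y*_{l m}(θ₁,φ₁)·Y_{l m}(θ₂,φ₂) over m ∈ [−1, 1]; prefactor 4π/(2·1+1) = 4.188790:
  term(m=-1) = 0.10210 + 0.03245j   from Y*(Ω₁)=0.20443 + 0.23688j, Y(Ω₂)=0.29171 - 0.17929j
  term(m=+0) = -0.01351 + 0.00000j   from Y*(Ω₁)=0.20718 + 0.00000j, Y(Ω₂)=-0.06523 + 0.00000j
  term(m=+1) = 0.10210 - 0.03245j   from Y*(Ω₁)=-0.20443 + 0.23688j, Y(Ω₂)=-0.29171 - 0.17929j
Total Σ_m = 0.19069 + 0.00000j. Multiply by 4.188790: 0.79877 + 0.00000j. P_1(cos γ) = 0.798773

0.798773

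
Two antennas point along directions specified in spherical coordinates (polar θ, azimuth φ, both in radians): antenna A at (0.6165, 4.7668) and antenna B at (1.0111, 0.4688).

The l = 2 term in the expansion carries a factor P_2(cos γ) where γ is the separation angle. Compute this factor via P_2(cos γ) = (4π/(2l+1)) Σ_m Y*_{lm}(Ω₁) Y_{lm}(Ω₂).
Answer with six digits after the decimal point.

-0.416516

Summing Y*_{l m}(θ₁,φ₁)·Y_{l m}(θ₂,φ₂) over m ∈ [−2, 2]; prefactor 4π/(2·2+1) = 2.513274:
  m=-2: Y*=-0.128366-0.014024i  Y=+0.164138-0.223615i  product -0.024206+0.026403i
  m=-1: Y*=+0.019820-0.363905i  Y=+0.310083-0.157044i  product -0.051003-0.115953i
  m=+0: Y*=+0.314481-0.000000i  Y=-0.048679+0.000000i  product -0.015309+0.000000i
  m=+1: Y*=-0.019820-0.363905i  Y=-0.310083-0.157044i  product -0.051003+0.115953i
  m=+2: Y*=-0.128366+0.014024i  Y=+0.164138+0.223615i  product -0.024206-0.026403i
Σ over m = -0.165727+0.000000i; ×(4π/5) → -0.416516+0.000000i. Real part: -0.416516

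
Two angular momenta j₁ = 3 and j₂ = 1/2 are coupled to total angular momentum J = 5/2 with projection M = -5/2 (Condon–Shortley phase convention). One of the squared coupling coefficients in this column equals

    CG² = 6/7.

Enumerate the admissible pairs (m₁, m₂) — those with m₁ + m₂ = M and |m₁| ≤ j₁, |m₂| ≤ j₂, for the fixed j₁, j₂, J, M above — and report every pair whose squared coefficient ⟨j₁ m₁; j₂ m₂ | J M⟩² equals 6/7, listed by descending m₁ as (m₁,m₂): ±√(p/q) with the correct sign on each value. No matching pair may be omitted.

Admissible pairs with m₁+m₂ = M = -5/2: (-3,1/2), (-2,-1/2)
  (m₁,m₂)=(-2,-1/2): CG² = 1/7, CG = +√(1/7)
  (m₁,m₂)=(-3,1/2): CG² = 6/7, CG = −√(6/7)   ← matches the target
Pairs with CG² = 6/7: (-3,1/2): −√(6/7)

(-3,1/2): −√(6/7)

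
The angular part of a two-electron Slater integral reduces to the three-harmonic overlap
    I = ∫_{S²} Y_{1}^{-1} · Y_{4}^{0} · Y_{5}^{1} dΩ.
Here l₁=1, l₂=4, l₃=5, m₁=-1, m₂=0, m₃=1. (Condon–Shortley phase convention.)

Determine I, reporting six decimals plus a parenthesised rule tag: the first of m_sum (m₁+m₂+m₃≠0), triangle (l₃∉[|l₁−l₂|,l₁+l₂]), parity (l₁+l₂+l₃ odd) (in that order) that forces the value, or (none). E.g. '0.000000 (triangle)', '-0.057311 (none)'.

Checks pass: Σm=0; 10 even; l₃=5∈[3,5].
(2·1+1)(2·4+1)(2·5+1) = 297
Δ: 0! 2! 8! / 11! → 1/495
sum: t=0:+1/576 = 1/576
3j²(1 4 5; 0 0 0) = Δ·Π!·Σ² = 5/99  (sign -1)
sum: t=0:+1/1152 = 1/1152
3j²(1 4 5; -1 0 1) = Δ·Π!·Σ² = 1/33  (sign +1)
combine: 4πI² = 297·5/99·1/33 = 5/11
take √, sign -1: I = -0.19018827
No selection rule forces the value: the integral is nonzero (none).

-0.190188 (none)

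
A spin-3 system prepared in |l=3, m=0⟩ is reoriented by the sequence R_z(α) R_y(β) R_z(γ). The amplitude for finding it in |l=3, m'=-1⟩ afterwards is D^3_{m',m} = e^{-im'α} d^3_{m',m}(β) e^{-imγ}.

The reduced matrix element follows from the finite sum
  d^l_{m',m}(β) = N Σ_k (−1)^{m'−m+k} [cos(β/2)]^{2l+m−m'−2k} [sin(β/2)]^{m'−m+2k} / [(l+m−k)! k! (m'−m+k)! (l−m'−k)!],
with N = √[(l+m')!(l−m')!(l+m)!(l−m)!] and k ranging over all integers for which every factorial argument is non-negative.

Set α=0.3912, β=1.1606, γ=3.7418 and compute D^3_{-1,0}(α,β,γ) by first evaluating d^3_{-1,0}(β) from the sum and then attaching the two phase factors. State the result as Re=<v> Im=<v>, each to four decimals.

Split into d^3_{-1,0}(β=1.1606) × two z-phases.
Half-angle: c=0.836298, s=0.548275. N=√(2·24·6·6)=41.569219
Admissible k: 1..3 (factorial args all ≥0)
  k=1: (−1)^0·41.5692/(12)·0.8363^5·0.5483^1 = +0.776953
  k=2: (−1)^1·41.5692/(4)·0.8363^3·0.5483^3 = -1.001822
  k=3: (−1)^2·41.5692/(12)·0.8363^1·0.5483^5 = +0.143530
d^3_{-1,0}(1.1606) = +0.776953 -1.001822 +0.143530 = -0.081338
Phases: e^{-i·(-1)·0.3912}=+0.924452+0.381298i, e^{-i·(0)·3.7418}=+1.000000+0.000000i ⇒ D=-0.075193-0.031014i

Re=-0.0752 Im=-0.0310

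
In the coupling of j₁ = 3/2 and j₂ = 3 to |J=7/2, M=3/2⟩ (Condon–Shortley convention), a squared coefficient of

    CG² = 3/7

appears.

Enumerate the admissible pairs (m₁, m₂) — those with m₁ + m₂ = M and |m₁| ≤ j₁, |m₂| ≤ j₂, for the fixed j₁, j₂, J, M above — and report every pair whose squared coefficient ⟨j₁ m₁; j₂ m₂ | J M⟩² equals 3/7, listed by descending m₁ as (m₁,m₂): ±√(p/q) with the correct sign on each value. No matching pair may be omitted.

(-1/2,2): −√(3/7)

Admissible pairs with m₁+m₂ = M = 3/2: (-3/2,3), (-1/2,2), (1/2,1), (3/2,0)
  (m₁,m₂)=(3/2,0): CG² = 10/21, CG = +√(10/21)
  (m₁,m₂)=(1/2,1): CG² = 0/1, CG = 0
  (m₁,m₂)=(-1/2,2): CG² = 3/7, CG = −√(3/7)   ← matches the target
  (m₁,m₂)=(-3/2,3): CG² = 2/21, CG = −√(2/21)
Pairs with CG² = 3/7: (-1/2,2): −√(3/7)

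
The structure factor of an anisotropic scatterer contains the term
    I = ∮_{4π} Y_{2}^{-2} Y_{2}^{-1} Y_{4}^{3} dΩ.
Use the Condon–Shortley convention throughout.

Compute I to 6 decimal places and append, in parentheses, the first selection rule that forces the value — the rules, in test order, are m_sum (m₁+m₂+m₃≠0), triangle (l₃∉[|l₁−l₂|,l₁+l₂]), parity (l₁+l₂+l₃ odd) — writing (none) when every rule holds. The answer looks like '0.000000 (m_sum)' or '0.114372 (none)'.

m-sum 0 ✓  L=8 even ✓  0≤4≤4 ✓
Π(2lᵢ+1) = 5×5×9 = 225
triangle coeff Δ(2,2,4) = 1/630
Σ_t [0,0]: t=0:+1/16 = 1/16
(3j)²=2/35 [(2 2 4; 0 0 0)], sign=+1
Σ_t [0,0]: t=0:+1/144 = 1/144
(3j)²=1/18 [(2 2 4; -2 -1 3)], sign=-1
⇒ 4πI² = 5/7
I = (-1)√(5/7/(4π)) = -0.23841361
No selection rule forces the value: the integral is nonzero (none).

-0.238414 (none)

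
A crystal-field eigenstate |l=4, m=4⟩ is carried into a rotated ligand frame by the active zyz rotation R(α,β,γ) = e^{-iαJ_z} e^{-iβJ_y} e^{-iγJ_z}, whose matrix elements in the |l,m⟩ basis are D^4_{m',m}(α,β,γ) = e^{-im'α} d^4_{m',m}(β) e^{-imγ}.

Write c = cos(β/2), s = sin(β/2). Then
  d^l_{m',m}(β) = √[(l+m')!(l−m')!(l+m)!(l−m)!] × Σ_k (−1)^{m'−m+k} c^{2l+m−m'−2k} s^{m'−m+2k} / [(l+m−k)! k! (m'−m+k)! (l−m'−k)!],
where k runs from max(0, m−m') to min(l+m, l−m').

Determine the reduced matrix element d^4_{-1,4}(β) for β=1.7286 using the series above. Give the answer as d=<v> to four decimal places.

d=0.5213

d^4_{-1,4}(β=1.7286) via the finite sum:
With c≡cos(β/2)=0.649173 and s≡sin(β/2)=0.760641, N=[6·120·40320·1]^{1/2}=5387.986637
k: max(0,(4)−(-1))=5 … min(4+(4),4−(-1))=5
  k=5: (−1)^0·5387.9866/(720)·0.6492^3·0.7606^5 = +0.521283
d^4_{-1,4}(1.7286) = +0.521283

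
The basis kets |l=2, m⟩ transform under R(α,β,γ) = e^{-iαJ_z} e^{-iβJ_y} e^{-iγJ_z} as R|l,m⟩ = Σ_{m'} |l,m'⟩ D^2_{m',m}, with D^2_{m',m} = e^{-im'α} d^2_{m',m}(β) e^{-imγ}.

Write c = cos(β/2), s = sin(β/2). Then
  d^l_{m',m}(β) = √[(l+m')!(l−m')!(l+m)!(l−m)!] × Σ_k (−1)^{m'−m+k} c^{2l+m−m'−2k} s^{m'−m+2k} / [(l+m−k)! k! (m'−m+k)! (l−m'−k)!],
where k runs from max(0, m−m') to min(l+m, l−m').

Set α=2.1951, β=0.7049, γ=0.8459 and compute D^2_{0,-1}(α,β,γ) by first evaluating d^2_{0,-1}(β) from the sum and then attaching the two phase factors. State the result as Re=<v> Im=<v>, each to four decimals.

First d^2_{0,-1}(β=0.7049), then the phase factors e^{-i(0)α} and e^{-i(-1)γ}:
c=cos(0.704900/2)=0.938530, s=sin(0.704900/2)=0.345198; N=√[2·2·1·6]=4.898979
The bounds max(0,m−m')=0 and min(l+m,l−m')=1 give 2 terms
  k=0: (−1)^1·4.8990/(2)·0.9385^3·0.3452^1 = -0.699018
  k=1: (−1)^2·4.8990/(2)·0.9385^1·0.3452^3 = +0.094565
d^2_{0,-1}(0.7049) = -0.699018 +0.094565 = -0.604453
Attach z-rotation phases: D = e^{-i(0)(2.1951)}·(-0.604453)·e^{-i(-1)(0.8459)} = -0.400787-0.452474i

Re=-0.4008 Im=-0.4525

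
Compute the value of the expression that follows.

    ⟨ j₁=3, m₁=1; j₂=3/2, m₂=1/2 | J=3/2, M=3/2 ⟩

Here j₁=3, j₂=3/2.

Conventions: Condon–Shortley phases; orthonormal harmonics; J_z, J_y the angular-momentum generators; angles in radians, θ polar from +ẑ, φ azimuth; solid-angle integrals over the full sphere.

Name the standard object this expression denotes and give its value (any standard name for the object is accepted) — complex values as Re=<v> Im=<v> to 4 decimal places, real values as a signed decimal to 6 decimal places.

This is a Clebsch–Gordan (vector-coupling) coefficient.
√[4·3!3!0!/7! · 4!2!2!1!3!0!] = √(576/35)
  +(−1)^2/∏(2,1,0,0,3,0)! = 1/12  (running 1/12)
⟨..|..⟩ = √(576/35)·(1/12) = +0.338062

Clebsch–Gordan coefficient, +√(4/35) ≈ +0.338062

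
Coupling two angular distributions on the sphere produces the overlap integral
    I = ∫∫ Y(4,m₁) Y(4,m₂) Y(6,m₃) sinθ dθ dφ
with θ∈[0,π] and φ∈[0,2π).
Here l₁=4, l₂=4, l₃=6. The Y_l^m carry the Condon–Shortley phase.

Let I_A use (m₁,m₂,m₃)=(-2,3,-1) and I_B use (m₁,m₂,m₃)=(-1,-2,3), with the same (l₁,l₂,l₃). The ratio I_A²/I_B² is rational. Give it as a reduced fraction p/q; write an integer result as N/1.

169/70

Same 4,4,6: normalisation and zero-m 3j drop out of the ratio.
A: Δ: 2! 6! 6! / 15! → 1/1261260; sum: t=1:−1/86400 t=2:+1/11520 = 13/172800; 3j²(4 4 6; -2 3 -1) = Δ·Π!·Σ² = 13/660  (sign -1)
B: Δ: 2! 6! 6! / 15! → 1/1261260; sum: t=0:+1/11520 t=1:−1/5760 t=2:+1/51840 = -7/103680; 3j²(4 4 6; -1 -2 3) = Δ·Π!·Σ² = 7/858  (sign +1)
I_A²/I_B² = (13/660)/(7/858) = 169/70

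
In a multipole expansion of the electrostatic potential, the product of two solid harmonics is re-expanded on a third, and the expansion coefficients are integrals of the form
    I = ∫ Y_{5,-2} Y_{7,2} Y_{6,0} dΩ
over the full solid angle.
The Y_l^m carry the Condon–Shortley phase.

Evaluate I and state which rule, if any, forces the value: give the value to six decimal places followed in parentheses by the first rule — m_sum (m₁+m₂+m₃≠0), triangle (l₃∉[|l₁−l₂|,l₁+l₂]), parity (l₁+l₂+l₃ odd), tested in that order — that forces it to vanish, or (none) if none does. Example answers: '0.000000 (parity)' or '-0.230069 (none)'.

-0.056352 (none)

m-sum 0 ✓  L=18 even ✓  2≤6≤12 ✓
Π(2lᵢ+1) = 11×15×13 = 2145
triangle coeff Δ(5,7,6) = 1/174594420
Σ_t [1,5]: t=1:−1/4147200 t=2:+1/207360 t=3:−1/82944 t=4:+1/207360 t=5:−1/4147200 = -1/345600
(3j)²=420/46189 [(5 7 6; 0 0 0)], sign=-1
Σ_t [3,6]: t=3:−1/1244160 t=4:+1/207360 t=5:−1/276480 t=6:+1/3110400 = 1/1382400
(3j)²=189/92378 [(5 7 6; -2 2 0)], sign=+1
⇒ 4πI² = 595350/14919047
I = (-1)√(595350/14919047/(4π)) = -0.05635218
No selection rule forces the value: the integral is nonzero (none).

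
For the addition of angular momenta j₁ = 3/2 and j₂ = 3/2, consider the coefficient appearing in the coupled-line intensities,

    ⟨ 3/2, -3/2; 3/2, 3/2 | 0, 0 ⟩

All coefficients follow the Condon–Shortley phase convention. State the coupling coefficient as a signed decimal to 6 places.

j₁+j₂−J=3  J+j₁−j₂=0  J−j₁+j₂=0  j₁+j₂+J+1=4
(j₁±m₁, j₂±m₂, J±M) = (0,3,3,0,0,0)
P² = 9
sum k=3..3:
  [3] −1/6 = -1/6
S = -1/6
C² = P²·S² = 1/4 ; C = -0.500000

−√(1/4) = -0.500000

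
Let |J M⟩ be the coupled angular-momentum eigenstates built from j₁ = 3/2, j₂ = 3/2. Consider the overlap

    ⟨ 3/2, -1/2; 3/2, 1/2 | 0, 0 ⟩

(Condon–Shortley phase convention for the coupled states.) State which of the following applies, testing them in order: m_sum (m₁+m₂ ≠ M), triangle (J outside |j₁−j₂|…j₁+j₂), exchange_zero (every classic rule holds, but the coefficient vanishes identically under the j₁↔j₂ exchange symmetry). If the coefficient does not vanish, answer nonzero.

nonzero

m-sum: m₁+m₂ = -1/2+1/2 = 0, M = 0  ✓
triangle: |j₁−j₂| = 0 ≤ J = 0 ≤ j₁+j₂ = 3  ✓
exchange: j₁≠j₂ or m₁≠m₂ — the exchange symmetry imposes no constraint here
value check: CG = +√(1/4) = +0.500000 ≠ 0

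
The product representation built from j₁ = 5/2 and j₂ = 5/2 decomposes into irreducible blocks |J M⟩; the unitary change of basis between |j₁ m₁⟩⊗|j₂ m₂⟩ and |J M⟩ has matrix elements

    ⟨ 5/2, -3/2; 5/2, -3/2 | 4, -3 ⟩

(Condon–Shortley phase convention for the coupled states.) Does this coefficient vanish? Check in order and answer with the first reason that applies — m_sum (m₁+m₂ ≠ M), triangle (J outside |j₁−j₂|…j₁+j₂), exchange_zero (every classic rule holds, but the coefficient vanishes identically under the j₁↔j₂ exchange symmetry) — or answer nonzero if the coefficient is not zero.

m-sum: m₁+m₂ = -3/2+(-3/2) = -3, M = -3  ✓
triangle: |j₁−j₂| = 0 ≤ J = 4 ≤ j₁+j₂ = 5  ✓
exchange: j₁=j₂ and m₁=m₂, and (−1)^(j₁+j₂−J) = (−1)^1 = −1 forces ⟨j₁m₁;j₂m₂|JM⟩ = −⟨j₂m₂;j₁m₁|JM⟩ = −⟨j₁m₁;j₂m₂|JM⟩ ⇒ the coefficient vanishes identically
Racah sum check: Σ_k collapses to 0 ⇒ CG = 0

exchange_zero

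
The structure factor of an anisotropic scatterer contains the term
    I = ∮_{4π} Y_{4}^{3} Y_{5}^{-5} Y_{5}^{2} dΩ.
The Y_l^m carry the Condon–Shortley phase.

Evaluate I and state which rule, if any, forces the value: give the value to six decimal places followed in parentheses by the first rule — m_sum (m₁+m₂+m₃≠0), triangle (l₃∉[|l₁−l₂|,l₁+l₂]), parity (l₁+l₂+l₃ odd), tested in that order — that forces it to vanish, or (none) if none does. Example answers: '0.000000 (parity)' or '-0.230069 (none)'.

Checks pass: Σm=0; 14 even; l₃=5∈[1,9].
(2·4+1)(2·5+1)(2·5+1) = 1089
Δ: 4! 4! 6! / 15! → 1/3153150
sum: t=0:+1/69120 t=1:−1/1728 t=2:+1/576 t=3:−1/1728 t=4:+1/69120 = 7/11520
3j²(4 5 5; 0 0 0) = Δ·Π!·Σ² = 2/143  (sign -1)
sum: t=0:+1/103680 = 1/103680
3j²(4 5 5; 3 -5 2) = Δ·Π!·Σ² = 7/429  (sign -1)
combine: 4πI² = 1089·2/143·7/429 = 42/169
take √, sign +1: I = 0.14062948
No selection rule forces the value: the integral is nonzero (none).

0.140629 (none)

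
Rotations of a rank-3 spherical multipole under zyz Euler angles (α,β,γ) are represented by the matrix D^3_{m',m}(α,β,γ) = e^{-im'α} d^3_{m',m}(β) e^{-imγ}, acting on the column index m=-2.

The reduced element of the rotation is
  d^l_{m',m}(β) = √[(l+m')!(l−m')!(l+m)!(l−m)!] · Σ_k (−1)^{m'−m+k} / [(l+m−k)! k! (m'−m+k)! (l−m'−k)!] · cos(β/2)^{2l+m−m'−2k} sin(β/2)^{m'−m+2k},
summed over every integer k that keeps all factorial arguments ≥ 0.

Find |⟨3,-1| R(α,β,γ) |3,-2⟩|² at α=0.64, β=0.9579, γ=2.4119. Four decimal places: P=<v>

First d^3_{-1,-2}(β=0.9579), then the phase factors e^{-i(-1)α} and e^{-i(-2)γ}:
Half-angle: c=0.887479, s=0.460848. N=√(2·24·1·120)=75.894664
k: max(0,(-2)−(-1))=0 … min(3+(-2),3−(-1))=1
  k=0: (−1)^1·75.8947/(24)·0.8875^5·0.4608^1 = -0.802322
  k=1: (−1)^2·75.8947/(12)·0.8875^3·0.4608^3 = +0.432690
d^3_{-1,-2}(0.9579) = -0.802322 +0.432690 = -0.369632
|D^3_{-1,-2}|² = |d^3_{-1,-2}(β)|² = (-0.369632)² = 0.136628 (the z-rotation phases have unit modulus)

P=0.1366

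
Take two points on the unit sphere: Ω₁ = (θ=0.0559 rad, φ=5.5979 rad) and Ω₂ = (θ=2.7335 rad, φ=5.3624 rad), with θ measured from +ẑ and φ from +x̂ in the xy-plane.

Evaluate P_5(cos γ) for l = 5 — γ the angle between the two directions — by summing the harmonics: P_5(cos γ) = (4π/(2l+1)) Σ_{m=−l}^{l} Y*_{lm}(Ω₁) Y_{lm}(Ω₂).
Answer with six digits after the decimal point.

0.073239

Addition theorem: P_5(cos γ) = (4π/11) Σ_m Y*_{lm}(Ω₁) Y_{lm}(Ω₂), m = −5…5:
  term(m=-5) = 0.00000 + 0.00000j   from Y*(Ω₁)=-0.00000 + 0.00000j, Y(Ω₂)=-0.00049 - 0.00454j
  term(m=-4) = -0.00000 - 0.00000j   from Y*(Ω₁)=-0.00001 - 0.00001j, Y(Ω₂)=0.02864 + 0.01723j
  term(m=-3) = 0.00005 + 0.00004j   from Y*(Ω₁)=-0.00022 - 0.00043j, Y(Ω₂)=-0.13222 + 0.05269j
  term(m=-2) = -0.00351 - 0.00179j   from Y*(Ω₁)=0.00209 - 0.01030j, Y(Ω₂)=0.10010 - 0.36061j
  term(m=-1) = 0.07195 + 0.01726j   from Y*(Ω₁)=0.10963 - 0.08961j, Y(Ω₂)=0.31624 + 0.41598j
  term(m=+0) = -0.07287 + 0.00000j   from Y*(Ω₁)=0.91380 + 0.00000j, Y(Ω₂)=-0.07975 + 0.00000j
  term(m=+1) = 0.07195 - 0.01726j   from Y*(Ω₁)=-0.10963 - 0.08961j, Y(Ω₂)=-0.31624 + 0.41598j
  term(m=+2) = -0.00351 + 0.00179j   from Y*(Ω₁)=0.00209 + 0.01030j, Y(Ω₂)=0.10010 + 0.36061j
  term(m=+3) = 0.00005 - 0.00004j   from Y*(Ω₁)=0.00022 - 0.00043j, Y(Ω₂)=0.13222 + 0.05269j
  term(m=+4) = -0.00000 + 0.00000j   from Y*(Ω₁)=-0.00001 + 0.00001j, Y(Ω₂)=0.02864 - 0.01723j
  term(m=+5) = 0.00000 - 0.00000j   from Y*(Ω₁)=0.00000 + 0.00000j, Y(Ω₂)=0.00049 - 0.00454j
Total Σ_m = 0.06411 + 0.00000j. Multiply by 1.142397: 0.07324 + 0.00000j. P_5(cos γ) = 0.073239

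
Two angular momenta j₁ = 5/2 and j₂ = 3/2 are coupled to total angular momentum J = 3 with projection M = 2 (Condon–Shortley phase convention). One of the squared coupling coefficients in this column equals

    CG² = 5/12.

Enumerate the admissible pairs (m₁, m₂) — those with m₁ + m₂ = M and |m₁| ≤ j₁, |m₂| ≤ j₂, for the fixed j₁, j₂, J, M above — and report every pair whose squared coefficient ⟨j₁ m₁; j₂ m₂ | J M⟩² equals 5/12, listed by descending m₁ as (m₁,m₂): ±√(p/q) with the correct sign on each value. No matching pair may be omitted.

(5/2,-1/2): +√(5/12)

Admissible pairs with m₁+m₂ = M = 2: (1/2,3/2), (3/2,1/2), (5/2,-1/2)
  (m₁,m₂)=(5/2,-1/2): CG² = 5/12, CG = +√(5/12)   ← matches the target
  (m₁,m₂)=(3/2,1/2): CG² = 1/12, CG = +√(1/12)
  (m₁,m₂)=(1/2,3/2): CG² = 1/2, CG = −√(1/2)
Pairs with CG² = 5/12: (5/2,-1/2): +√(5/12)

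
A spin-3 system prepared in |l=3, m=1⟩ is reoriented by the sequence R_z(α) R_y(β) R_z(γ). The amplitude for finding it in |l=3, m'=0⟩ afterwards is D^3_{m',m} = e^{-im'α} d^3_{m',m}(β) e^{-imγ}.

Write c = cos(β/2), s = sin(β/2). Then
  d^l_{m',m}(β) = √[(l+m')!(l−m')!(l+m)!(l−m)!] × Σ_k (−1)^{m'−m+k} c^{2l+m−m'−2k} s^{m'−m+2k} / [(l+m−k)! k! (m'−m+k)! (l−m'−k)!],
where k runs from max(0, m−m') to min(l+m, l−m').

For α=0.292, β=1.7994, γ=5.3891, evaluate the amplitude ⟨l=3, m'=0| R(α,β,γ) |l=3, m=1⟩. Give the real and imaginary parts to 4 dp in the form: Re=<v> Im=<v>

Re=-0.1963 Im=-0.2444

D^3_{0,1}(0.2920,1.7994,5.3891) = e^{-i·0·0.2920}·d^3_{0,1}(1.7994)·e^{-i·1·5.3891}. Compute d first:
Half-angle: c=0.621845, s=0.783140. N=√(6·6·24·2)=41.569219
The bounds max(0,m−m')=1 and min(l+m,l−m')=3 give 3 terms
  k=1: (−1)^0·41.5692/(12)·0.6218^5·0.7831^1 = +0.252256
  k=2: (−1)^1·41.5692/(4)·0.6218^3·0.7831^3 = -1.200265
  k=3: (−1)^2·41.5692/(12)·0.6218^1·0.7831^5 = +0.634557
d^3_{0,1}(1.7994) = +0.252256 -1.200265 +0.634557 = -0.313452
Attach z-rotation phases: D = e^{-i(0)(0.2920)}·(-0.313452)·e^{-i(1)(5.3891)} = -0.196294-0.244379i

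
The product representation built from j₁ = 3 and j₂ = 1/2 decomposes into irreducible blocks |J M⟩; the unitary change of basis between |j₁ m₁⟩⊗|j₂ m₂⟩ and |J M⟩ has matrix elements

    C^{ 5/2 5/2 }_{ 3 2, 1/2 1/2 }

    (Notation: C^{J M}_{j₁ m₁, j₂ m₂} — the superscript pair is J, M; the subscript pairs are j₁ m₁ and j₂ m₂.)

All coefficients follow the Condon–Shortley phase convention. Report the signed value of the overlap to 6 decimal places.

−√(1/7) ≈ -0.377964

j₁+j₂−J=1  J+j₁−j₂=5  J−j₁+j₂=0  j₁+j₂+J+1=7
(j₁±m₁, j₂±m₂, J±M) = (5,1,1,0,5,0)
P² = 14400/7
sum k=1..1:
  [1] −1/120 = -1/120
S = -1/120
C² = P²·S² = 1/7 ; C = -0.377964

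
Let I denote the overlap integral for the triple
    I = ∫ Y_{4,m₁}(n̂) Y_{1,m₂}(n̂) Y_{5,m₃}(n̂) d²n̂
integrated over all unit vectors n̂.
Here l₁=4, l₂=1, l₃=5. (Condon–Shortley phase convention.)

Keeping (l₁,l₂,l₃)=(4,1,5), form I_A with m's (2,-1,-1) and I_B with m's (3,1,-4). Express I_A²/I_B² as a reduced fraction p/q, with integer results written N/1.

l's match ⇒ only the (l;m) 3-j factors differ between A and B.
A: triangle coeff Δ(4,1,5) = 1/495; Σ_t [0,0]: t=0:+1/2880 = 1/2880; (3j)²=2/165 [(4 1 5; 2 -1 -1)], sign=+1
B: triangle coeff Δ(4,1,5) = 1/495; Σ_t [0,0]: t=0:+1/10080 = 1/10080; (3j)²=4/55 [(4 1 5; 3 1 -4)], sign=-1
I_A²/I_B² = (2/165)/(4/55) = 1/6

1/6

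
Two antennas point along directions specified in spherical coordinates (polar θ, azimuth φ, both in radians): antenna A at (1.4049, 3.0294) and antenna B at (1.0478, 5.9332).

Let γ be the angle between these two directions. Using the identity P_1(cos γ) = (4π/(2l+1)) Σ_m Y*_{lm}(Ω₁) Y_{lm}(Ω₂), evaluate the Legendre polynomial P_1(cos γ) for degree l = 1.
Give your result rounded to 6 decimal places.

-0.747907

Term-by-term m-sum for l=1 (normalisation 4π/3 = 4.188790):
  m=-1: Y*=-0.33861 + 0.03815j  Y=0.28117 + 0.10263j  product -0.09912 - 0.02402j
  m=+0: Y*=0.08069 + 0.00000j  Y=0.24405 + 0.00000j  product 0.01969 + 0.00000j
  m=+1: Y*=0.33861 + 0.03815j  Y=-0.28117 + 0.10263j  product -0.09912 + 0.02402j
Σ over m = -0.17855 + 0.00000j; ×(4π/3) → -0.74791 + 0.00000j. Real part: -0.747907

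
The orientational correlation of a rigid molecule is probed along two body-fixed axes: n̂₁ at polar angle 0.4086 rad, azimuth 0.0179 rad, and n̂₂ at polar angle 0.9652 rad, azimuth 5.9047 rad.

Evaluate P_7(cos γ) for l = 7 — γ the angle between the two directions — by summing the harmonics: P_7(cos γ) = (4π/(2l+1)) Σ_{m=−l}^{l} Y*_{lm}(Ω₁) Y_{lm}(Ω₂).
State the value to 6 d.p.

-0.324538

Expand P_7 via completeness: Σ_{m} conj(Y_{7,m}) at Ω₁ times Y_{7,m} at Ω₂ —
  m=-7: (0.00078 + 0.00010j) × (-0.11190 + 0.06000j) = -0.00009 + 0.00004j  (running Σ = -0.00009 + 0.00004j)
  m=-6: (0.00672 + 0.00072j) × (-0.21194 + 0.25156j) = -0.00161 + 0.00154j  (running Σ = -0.00170 + 0.00157j)
  m=-5: (0.03600 + 0.00323j) × (-0.13998 + 0.42012j) = -0.00640 + 0.01467j  (running Σ = -0.00809 + 0.01624j)
  m=-4: (0.13305 + 0.00954j) × (0.01315 + 0.23109j) = -0.00046 + 0.03087j  (running Σ = -0.00855 + 0.04711j)
  m=-3: (0.33838 + 0.01819j) × (-0.08741 - 0.18794j) = -0.02616 - 0.06518j  (running Σ = -0.03471 - 0.01807j)
  m=-2: (0.53864 + 0.01929j) × (-0.24635 - 0.23273j) = -0.12821 - 0.13011j  (running Σ = -0.16292 - 0.14818j)
  m=-1: (0.35149 + 0.00629j) × (0.06664 + 0.02650j) = 0.02326 + 0.00973j  (running Σ = -0.13966 - 0.13845j)
  m=0: (-0.31228 + 0.00000j) × (0.34607 + 0.00000j) = -0.10807 + 0.00000j  (running Σ = -0.24773 - 0.13845j)
  m=1: (-0.35149 + 0.00629j) × (-0.06664 + 0.02650j) = 0.02326 - 0.00973j  (running Σ = -0.22447 - 0.14818j)
  m=2: (0.53864 - 0.01929j) × (-0.24635 + 0.23273j) = -0.12821 + 0.13011j  (running Σ = -0.35268 - 0.01807j)
  m=3: (-0.33838 + 0.01819j) × (0.08741 - 0.18794j) = -0.02616 + 0.06518j  (running Σ = -0.37884 + 0.04711j)
  m=4: (0.13305 - 0.00954j) × (0.01315 - 0.23109j) = -0.00046 - 0.03087j  (running Σ = -0.37929 + 0.01624j)
  m=5: (-0.03600 + 0.00323j) × (0.13998 + 0.42012j) = -0.00640 - 0.01467j  (running Σ = -0.38569 + 0.00157j)
  m=6: (0.00672 - 0.00072j) × (-0.21194 - 0.25156j) = -0.00161 - 0.00154j  (running Σ = -0.38730 + 0.00004j)
  m=7: (-0.00078 + 0.00010j) × (0.11190 + 0.06000j) = -0.00009 - 0.00004j  (running Σ = -0.38739 - 0.00000j)
Accumulated sum -0.38739 - 0.00000j; after 4π/(2l+1) scaling, -0.32454 - 0.00000j ⇒ P_7 = -0.324538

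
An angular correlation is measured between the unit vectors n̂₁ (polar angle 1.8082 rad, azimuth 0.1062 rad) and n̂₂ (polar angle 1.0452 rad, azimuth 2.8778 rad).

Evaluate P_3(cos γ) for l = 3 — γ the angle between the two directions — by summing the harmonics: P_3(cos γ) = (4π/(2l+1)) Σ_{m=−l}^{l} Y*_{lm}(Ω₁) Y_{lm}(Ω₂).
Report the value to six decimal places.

-0.481055

Term-by-term m-sum for l=3 (normalisation 4π/7 = 1.795196):
  [-3]  conj(Y_{3,-3})(Ω₁) = +0.363813+0.119999i ; Y_{3,-3}(Ω₂) = -0.189814-0.192097i ; Δ = -0.046005-0.092665i
  [-2]  conj(Y_{3,-2})(Ω₁) = -0.221954-0.047865i ; Y_{3,-2}(Ω₂) = +0.331511+0.193164i ; Δ = -0.064334-0.058741i
  [-1]  conj(Y_{3,-1})(Ω₁) = -0.225967-0.024088i ; Y_{3,-1}(Ω₂) = -0.069809-0.018855i ; Δ = +0.015320+0.005942i
  [+0]  conj(Y_{3,0})(Ω₁) = +0.239020-0.000000i ; Y_{3,0}(Ω₂) = -0.326037+0.000000i ; Δ = -0.077929+0.000000i
  [+1]  conj(Y_{3,1})(Ω₁) = +0.225967-0.024088i ; Y_{3,1}(Ω₂) = +0.069809-0.018855i ; Δ = +0.015320-0.005942i
  [+2]  conj(Y_{3,2})(Ω₁) = -0.221954+0.047865i ; Y_{3,2}(Ω₂) = +0.331511-0.193164i ; Δ = -0.064334+0.058741i
  [+3]  conj(Y_{3,3})(Ω₁) = -0.363813+0.119999i ; Y_{3,3}(Ω₂) = +0.189814-0.192097i ; Δ = -0.046005+0.092665i
Total Σ_m = -0.267968-0.000000i. Multiply by 1.795196: -0.481055-0.000000i. P_3(cos γ) = -0.481055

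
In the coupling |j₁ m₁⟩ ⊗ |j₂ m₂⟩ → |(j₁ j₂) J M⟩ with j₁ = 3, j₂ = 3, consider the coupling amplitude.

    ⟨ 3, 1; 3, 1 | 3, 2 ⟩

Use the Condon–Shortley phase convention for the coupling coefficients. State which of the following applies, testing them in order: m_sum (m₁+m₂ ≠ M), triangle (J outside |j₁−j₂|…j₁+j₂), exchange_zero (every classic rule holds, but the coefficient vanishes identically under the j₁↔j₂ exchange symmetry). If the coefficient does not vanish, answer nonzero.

exchange_zero

m-sum: m₁+m₂ = 1+1 = 2, M = 2  ✓
triangle: |j₁−j₂| = 0 ≤ J = 3 ≤ j₁+j₂ = 6  ✓
exchange: j₁=j₂ and m₁=m₂, and (−1)^(j₁+j₂−J) = (−1)^3 = −1 forces ⟨j₁m₁;j₂m₂|JM⟩ = −⟨j₂m₂;j₁m₁|JM⟩ = −⟨j₁m₁;j₂m₂|JM⟩ ⇒ the coefficient vanishes identically
Racah sum check: Σ_k collapses to 0 ⇒ CG = 0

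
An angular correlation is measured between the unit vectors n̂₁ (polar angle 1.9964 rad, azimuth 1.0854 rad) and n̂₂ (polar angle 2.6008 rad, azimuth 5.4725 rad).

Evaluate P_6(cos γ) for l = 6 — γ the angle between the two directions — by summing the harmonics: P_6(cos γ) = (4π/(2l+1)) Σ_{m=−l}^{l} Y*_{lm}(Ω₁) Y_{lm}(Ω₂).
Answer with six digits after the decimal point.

Expand P_6 via completeness: Σ_{m} conj(Y_{6,m}) at Ω₁ times Y_{6,m} at Ω₂ —
  term(m=-6) = (0.000922, -0.002302)   from Y*(Ω₁)=(0.268548, 0.062656), Y(Ω₂)=(0.001359, -0.008890)
  term(m=-5) = (-0.022431, -0.001250)   from Y*(Ω₁)=(-0.283775, 0.327088), Y(Ω₂)=(0.031766, 0.041018)
  term(m=-4) = (0.010162, 0.036768)   from Y*(Ω₁)=(-0.077849, -0.200244), Y(Ω₂)=(-0.176644, -0.017929)
  term(m=-3) = (-0.073341, 0.049631)   from Y*(Ω₁)=(-0.227076, -0.026139), Y(Ω₂)=(0.293925, -0.252401)
  term(m=-2) = (0.115222, 0.087697)   from Y*(Ω₁)=(0.169247, -0.247386), Y(Ω₂)=(-0.024421, 0.482463)
  term(m=-1) = (-0.005909, 0.017520)   from Y*(Ω₁)=(-0.061077, -0.115789), Y(Ω₂)=(-0.097313, -0.102363)
  term(m=+0) = (-0.123977, 0.000000)   from Y*(Ω₁)=(0.310831, -0.000000), Y(Ω₂)=(-0.398855, 0.000000)
  term(m=+1) = (-0.005909, -0.017520)   from Y*(Ω₁)=(0.061077, -0.115789), Y(Ω₂)=(0.097313, -0.102363)
  term(m=+2) = (0.115222, -0.087697)   from Y*(Ω₁)=(0.169247, 0.247386), Y(Ω₂)=(-0.024421, -0.482463)
  term(m=+3) = (-0.073341, -0.049631)   from Y*(Ω₁)=(0.227076, -0.026139), Y(Ω₂)=(-0.293925, -0.252401)
  term(m=+4) = (0.010162, -0.036768)   from Y*(Ω₁)=(-0.077849, 0.200244), Y(Ω₂)=(-0.176644, 0.017929)
  term(m=+5) = (-0.022431, 0.001250)   from Y*(Ω₁)=(0.283775, 0.327088), Y(Ω₂)=(-0.031766, 0.041018)
  term(m=+6) = (0.000922, 0.002302)   from Y*(Ω₁)=(0.268548, -0.062656), Y(Ω₂)=(0.001359, 0.008890)
Σ over m = (-0.074728, -0.000000); ×(4π/13) → (-0.072235, -0.000000). Real part: -0.072235

-0.072235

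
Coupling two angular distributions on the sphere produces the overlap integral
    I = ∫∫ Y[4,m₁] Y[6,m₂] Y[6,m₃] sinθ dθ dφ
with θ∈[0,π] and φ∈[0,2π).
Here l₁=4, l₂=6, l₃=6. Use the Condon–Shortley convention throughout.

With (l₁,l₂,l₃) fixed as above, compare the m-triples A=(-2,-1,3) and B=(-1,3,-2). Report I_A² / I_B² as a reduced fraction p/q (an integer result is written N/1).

64/845

Shared (l₁,l₂,l₃)=(4,6,6): N and (l;000)² cancel in I_A²/I_B².
A: Δ = 4!·4!·8!/17! = 1/15315300; Racah Σ t=2..4: t=2:+1/69120 t=3:−1/51840 t=4:+1/483840 = -1/362880; ⇒ 3j(4 6 6; -2 -1 3)² = 16/17017, sgn +1
B: Δ = 4!·4!·8!/17! = 1/15315300; Racah Σ t=1..4: t=1:−1/5806080 t=2:+1/120960 t=3:−1/34560 t=4:+1/103680 = -13/1161216; ⇒ 3j(4 6 6; -1 3 -2)² = 65/5236, sgn -1
I_A²/I_B² = (16/17017)/(65/5236) = 64/845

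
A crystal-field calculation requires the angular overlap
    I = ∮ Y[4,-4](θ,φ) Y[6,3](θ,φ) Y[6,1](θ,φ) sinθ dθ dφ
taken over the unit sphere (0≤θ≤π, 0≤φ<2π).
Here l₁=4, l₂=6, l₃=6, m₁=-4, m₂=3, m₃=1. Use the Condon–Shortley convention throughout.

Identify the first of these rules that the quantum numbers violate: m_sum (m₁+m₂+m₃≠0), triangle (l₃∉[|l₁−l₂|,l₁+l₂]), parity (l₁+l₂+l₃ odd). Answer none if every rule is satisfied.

none

m₁+m₂+m₃ = -4 + 3 + 1 = 0  ✓
triangle: |4−6|=2 ≤ l₃=6 ≤ 4+6=10  ✓
parity: l₁+l₂+l₃ = 16 is even  ✓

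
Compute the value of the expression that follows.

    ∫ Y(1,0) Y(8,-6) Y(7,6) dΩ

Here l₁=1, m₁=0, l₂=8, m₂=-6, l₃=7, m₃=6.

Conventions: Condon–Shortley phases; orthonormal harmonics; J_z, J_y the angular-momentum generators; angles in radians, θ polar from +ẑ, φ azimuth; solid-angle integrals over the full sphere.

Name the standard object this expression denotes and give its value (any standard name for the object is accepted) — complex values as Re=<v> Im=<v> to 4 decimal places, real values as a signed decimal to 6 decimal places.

Gaunt coefficient, +0.161907

This is a Gaunt coefficient — the integral of a triple product of spherical harmonics over the sphere.
Checks pass: Σm=0; 16 even; l₃=7∈[7,9].
(2·1+1)(2·8+1)(2·7+1) = 765
Δ: 2! 0! 14! / 17! → 1/2040
sum: t=1:−1/25401600 = -1/25401600
3j²(1 8 7; 0 0 0) = Δ·Π!·Σ² = 8/255  (sign +1)
sum: t=1:−1/6227020800 = -1/6227020800
3j²(1 8 7; 0 -6 6) = Δ·Π!·Σ² = 7/510  (sign +1)
combine: 4πI² = 765·8/255·7/510 = 28/85
take √, sign +1: I = 0.16190663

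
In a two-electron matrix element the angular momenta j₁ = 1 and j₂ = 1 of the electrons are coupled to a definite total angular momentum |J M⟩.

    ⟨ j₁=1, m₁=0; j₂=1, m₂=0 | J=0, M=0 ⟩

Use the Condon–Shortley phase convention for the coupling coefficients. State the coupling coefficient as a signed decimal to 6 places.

√[1·2!0!0!/3! · 1!1!1!1!0!0!] = √(1/3)
  +(−1)^1/∏(1,1,0,0,0,0)! = -1  (running -1)
⟨..|..⟩ = √(1/3)·(-1) = -0.577350

-0.577350  (= −√(1/3))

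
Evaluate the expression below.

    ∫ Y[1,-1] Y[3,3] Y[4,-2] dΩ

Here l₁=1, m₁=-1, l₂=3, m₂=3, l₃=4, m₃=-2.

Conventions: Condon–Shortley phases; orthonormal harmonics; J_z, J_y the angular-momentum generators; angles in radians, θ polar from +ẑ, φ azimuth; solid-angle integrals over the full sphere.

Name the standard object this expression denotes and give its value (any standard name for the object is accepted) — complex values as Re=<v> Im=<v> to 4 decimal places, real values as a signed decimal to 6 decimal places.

This is a Gaunt coefficient — the integral of a triple product of spherical harmonics over the sphere.
Checks pass: Σm=0; 8 even; l₃=4∈[2,4].
(2·1+1)(2·3+1)(2·4+1) = 189
Δ: 0! 2! 6! / 9! → 1/252
sum: t=0:+1/36 = 1/36
3j²(1 3 4; 0 0 0) = Δ·Π!·Σ² = 4/63  (sign +1)
sum: t=0:+1/1440 = 1/1440
3j²(1 3 4; -1 3 -2) = Δ·Π!·Σ² = 1/252  (sign +1)
combine: 4πI² = 189·4/63·1/252 = 1/21
take √, sign +1: I = 0.06155813

Gaunt coefficient, +0.061558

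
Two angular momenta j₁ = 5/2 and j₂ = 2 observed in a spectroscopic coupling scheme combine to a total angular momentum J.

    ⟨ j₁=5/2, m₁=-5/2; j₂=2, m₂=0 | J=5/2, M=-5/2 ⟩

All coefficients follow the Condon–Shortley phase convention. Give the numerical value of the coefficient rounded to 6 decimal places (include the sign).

j₁+j₂−J=2  J+j₁−j₂=3  J−j₁+j₂=2  j₁+j₂+J+1=8
(j₁±m₁, j₂±m₂, J±M) = (0,5,2,2,0,5)
P² = 1440/7
sum k=2..2:
  [2] +1/24 = 1/24
S = 1/24
C² = P²·S² = 5/14 ; C = +0.597614

+0.597614  (= +√(5/14))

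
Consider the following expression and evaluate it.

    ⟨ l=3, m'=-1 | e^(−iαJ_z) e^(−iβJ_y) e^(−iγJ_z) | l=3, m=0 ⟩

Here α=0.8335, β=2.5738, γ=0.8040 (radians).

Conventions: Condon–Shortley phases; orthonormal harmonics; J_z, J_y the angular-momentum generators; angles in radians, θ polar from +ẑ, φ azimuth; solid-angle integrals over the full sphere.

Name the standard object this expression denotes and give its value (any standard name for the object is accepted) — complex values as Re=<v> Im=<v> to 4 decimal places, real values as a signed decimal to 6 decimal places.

Wigner D-matrix element, Re=0.3998 Im=0.4403

This is a Wigner D-matrix element — the rotation-matrix element ⟨l m'| R(α,β,γ) |l m⟩ in the angular-momentum basis.
D^3_{-1,0}(0.8335,2.5738,0.8040) = e^{-i·-1·0.8335}·d^3_{-1,0}(2.5738)·e^{-i·0·0.8040}. Compute d first:
With c≡cos(β/2)=0.280098 and s≡sin(β/2)=0.959971, N=[2·24·6·6]^{1/2}=41.569219
The bounds max(0,m−m')=1 and min(l+m,l−m')=3 give 3 terms
  k=1: (−1)^0·41.5692/(12)·0.2801^5·0.9600^1 = +0.005733
  k=2: (−1)^1·41.5692/(4)·0.2801^3·0.9600^3 = -0.202031
  k=3: (−1)^2·41.5692/(12)·0.2801^1·0.9600^5 = +0.791029
d^3_{-1,0}(2.5738) = +0.005733 -0.202031 +0.791029 = +0.594731
Phases: e^{-i·(-1)·0.8335}=+0.672289+0.740289i, e^{-i·(0)·0.8040}=+1.000000+0.000000i ⇒ D=+0.399831+0.440273i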